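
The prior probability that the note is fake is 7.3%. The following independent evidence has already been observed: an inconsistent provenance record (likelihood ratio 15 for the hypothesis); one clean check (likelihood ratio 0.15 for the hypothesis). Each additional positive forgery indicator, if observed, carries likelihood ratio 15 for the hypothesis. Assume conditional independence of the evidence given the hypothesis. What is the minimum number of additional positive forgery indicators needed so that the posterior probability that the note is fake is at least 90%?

Prior odds = 0.073/0.927 = 73/927.
Combined Bayes factor of the evidence already in hand = 15 × 0.15 = 2.25.
Odds after that evidence = (73/927) × 2.25 = 73/412.
Target odds = 0.9/0.1 = 9.
Need 15ⁿ ≥ 9 ÷ (73/412) = 3708/73.
15¹ = 15 falls short of 3708/73 but 15² = 225 reaches it, so n = 2.

2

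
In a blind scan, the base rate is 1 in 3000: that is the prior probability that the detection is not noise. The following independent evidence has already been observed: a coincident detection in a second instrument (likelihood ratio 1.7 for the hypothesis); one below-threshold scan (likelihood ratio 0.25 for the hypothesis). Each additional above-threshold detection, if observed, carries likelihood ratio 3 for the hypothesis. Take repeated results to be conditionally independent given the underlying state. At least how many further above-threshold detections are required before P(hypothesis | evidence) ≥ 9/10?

11

Prior odds = (1/3000)/(2999/3000) = 1/2999.
Combined Bayes factor of the evidence already in hand = 1.7 × 0.25 = 0.425.
Odds after that evidence = (1/2999) × 0.425 = 17/119960.
Target odds = 0.9/0.1 = 9.
Need 3ⁿ ≥ 9 ÷ (17/119960) = 1079640/17.
3¹⁰ = 59049 falls short of 1079640/17 but 3¹¹ = 177147 reaches it, so n = 11.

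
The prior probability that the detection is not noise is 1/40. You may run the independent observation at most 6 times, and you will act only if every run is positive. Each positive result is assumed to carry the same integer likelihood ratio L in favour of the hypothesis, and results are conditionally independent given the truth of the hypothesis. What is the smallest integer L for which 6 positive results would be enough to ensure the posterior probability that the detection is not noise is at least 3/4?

Prior odds = 0.025/0.975 = 1/39.
Target odds = 0.75/0.25 = 3.
Need L⁶ ≥ 3 ÷ (1/39) = 117.
2⁶ = 64 < 117 ≤ 729 = 3⁶, so L = 3.

3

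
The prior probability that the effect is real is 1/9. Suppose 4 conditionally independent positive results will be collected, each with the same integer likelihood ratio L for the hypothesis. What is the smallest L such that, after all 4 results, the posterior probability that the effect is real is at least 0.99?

Prior odds = (1/9)/(8/9) = 0.125.
Target odds = 0.99/0.01 = 99.
Need L⁴ ≥ 99 ÷ 0.125 = 792.
5⁴ = 625 < 792 ≤ 1296 = 6⁴, so L = 6.

6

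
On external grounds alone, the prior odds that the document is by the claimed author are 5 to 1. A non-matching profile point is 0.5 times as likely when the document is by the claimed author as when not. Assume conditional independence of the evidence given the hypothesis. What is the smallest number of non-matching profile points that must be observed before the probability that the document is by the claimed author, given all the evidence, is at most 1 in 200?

10

Prior odds = 5.
Likelihood ratio per non-matching profile point = 0.5.
Target odds: 0.005 ÷ 0.995 = 1/199.
Need 5 × 0.5ⁿ ≤ 1/199, i.e. 0.5ⁿ ≤ 1/995.
0.5⁹ = 0.001953125 is still above 1/995 but 0.5¹⁰ = 1/1024 is at or below it, so n = 10.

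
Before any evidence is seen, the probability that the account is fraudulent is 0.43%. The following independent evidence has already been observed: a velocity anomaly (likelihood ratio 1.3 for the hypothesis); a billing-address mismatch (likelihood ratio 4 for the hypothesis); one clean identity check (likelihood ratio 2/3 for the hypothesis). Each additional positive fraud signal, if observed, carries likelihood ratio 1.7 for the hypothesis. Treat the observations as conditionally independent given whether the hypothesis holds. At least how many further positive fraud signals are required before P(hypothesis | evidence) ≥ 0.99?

Prior odds = 0.0043/0.9957 = 43/9957.
Combined Bayes factor of the evidence already in hand = 1.3 × 4 × (2/3) = 52/15.
Odds after that evidence = (43/9957) × 52/15 = 2236/149355.
Target odds = 0.99/0.01 = 99.
Need 1.7ⁿ ≥ 99 ÷ (2236/149355) = 14786145/2236.
1.7¹⁶ ≈4866.12 falls short of 14786145/2236 but 1.7¹⁷ ≈8272.4 reaches it, so n = 17.

17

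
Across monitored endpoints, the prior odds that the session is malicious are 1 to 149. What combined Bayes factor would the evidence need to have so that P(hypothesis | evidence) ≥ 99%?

Prior odds = 1/149.
Target odds = 0.99/0.01 = 99.
Required Bayes factor = 99 ÷ (1/149) = 14751.

14751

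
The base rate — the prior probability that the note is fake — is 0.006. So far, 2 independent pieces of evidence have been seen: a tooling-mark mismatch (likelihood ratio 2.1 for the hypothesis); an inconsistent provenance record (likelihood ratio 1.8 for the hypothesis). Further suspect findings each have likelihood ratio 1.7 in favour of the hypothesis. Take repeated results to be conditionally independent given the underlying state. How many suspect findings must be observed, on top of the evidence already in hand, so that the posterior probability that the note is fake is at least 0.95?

Prior odds = 0.006/0.994 = 3/497.
Combined Bayes factor of the evidence already in hand = 2.1 × 1.8 = 3.78.
Odds after that evidence = (3/497) × 3.78 = 81/3550.
Target odds = 0.95/0.05 = 19.
Need 1.7ⁿ ≥ 19 ÷ (81/3550) = 67450/81.
1.7¹² ≈582.622 falls short of 67450/81 but 1.7¹³ ≈990.458 reaches it, so n = 13.

13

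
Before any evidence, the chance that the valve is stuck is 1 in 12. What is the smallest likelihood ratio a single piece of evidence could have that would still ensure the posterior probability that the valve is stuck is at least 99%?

Prior odds = (1/12)/(11/12) = 1/11.
Target odds = 0.99/0.01 = 99.
Required Bayes factor = 99 ÷ (1/11) = 1089.

1089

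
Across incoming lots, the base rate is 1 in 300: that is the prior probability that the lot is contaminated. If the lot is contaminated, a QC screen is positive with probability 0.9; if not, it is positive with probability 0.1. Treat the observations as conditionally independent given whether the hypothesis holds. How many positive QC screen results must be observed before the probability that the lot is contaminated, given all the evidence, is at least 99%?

Prior odds: (1/300) ÷ (299/300) = 1/299.
Likelihood ratio of a positive = 0.9/0.1 = 9.
Target posterior odds = 0.99/0.01 = 99.
Need (1/299) × 9ⁿ ≥ 99, i.e. 9ⁿ ≥ 29601.
9⁴ = 6561 falls short of 29601 but 9⁵ = 59049 reaches it, so n = 5.

5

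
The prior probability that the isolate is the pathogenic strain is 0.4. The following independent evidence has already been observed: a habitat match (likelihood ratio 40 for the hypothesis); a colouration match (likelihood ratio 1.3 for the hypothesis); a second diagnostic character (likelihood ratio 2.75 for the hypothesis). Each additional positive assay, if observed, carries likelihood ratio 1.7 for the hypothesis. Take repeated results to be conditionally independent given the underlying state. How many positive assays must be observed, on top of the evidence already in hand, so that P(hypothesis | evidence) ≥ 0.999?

Prior odds = 0.4/0.6 = 2/3.
Combined Bayes factor of the evidence already in hand = 40 × 1.3 × 2.75 = 143.
Odds after that evidence = (2/3) × 143 = 286/3.
Target odds = 0.999/0.001 = 999.
Need 1.7ⁿ ≥ 999 ÷ (286/3) = 2997/286.
1.7⁴ = 8.3521 falls short of 2997/286 but 1.7⁵ = 1419857/100000 reaches it, so n = 5.

5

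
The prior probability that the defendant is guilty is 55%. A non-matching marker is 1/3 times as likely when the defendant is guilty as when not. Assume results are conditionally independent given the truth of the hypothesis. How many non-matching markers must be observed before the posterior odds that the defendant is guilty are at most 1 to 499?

Prior odds: 0.55 ÷ 0.45 = 11/9.
Likelihood ratio per non-matching marker = 1/3.
Target odds = 1/499.
Require (1/3)ⁿ ≤ 1/499 ÷ (11/9) = 9/5489.
(1/3)⁵ = 1/243 is still above 9/5489 but (1/3)⁶ = 1/729 is at or below it, so n = 6.

6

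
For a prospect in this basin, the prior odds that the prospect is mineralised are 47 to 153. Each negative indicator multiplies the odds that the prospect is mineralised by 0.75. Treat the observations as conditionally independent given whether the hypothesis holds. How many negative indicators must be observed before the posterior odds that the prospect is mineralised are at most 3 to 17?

2

Prior odds = 47/153.
Likelihood ratio per negative indicator = 0.75.
Target odds = 3/17.
Require 0.75ⁿ ≤ 3/17 ÷ (47/153) = 27/47.
0.75¹ = 0.75 is still above 27/47 but 0.75² = 0.5625 is at or below it, so n = 2.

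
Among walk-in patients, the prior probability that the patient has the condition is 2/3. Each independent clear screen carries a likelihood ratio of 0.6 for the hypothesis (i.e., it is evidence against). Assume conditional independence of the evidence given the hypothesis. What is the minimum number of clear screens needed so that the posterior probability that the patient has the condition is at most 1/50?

9

Prior odds: (2/3) ÷ (1/3) = 2.
Likelihood ratio per clear screen = 0.6.
Target posterior odds = 0.02/0.98 = 1/49.
Need 2 × 0.6ⁿ ≤ 1/49, i.e. 0.6ⁿ ≤ 1/98.
0.6⁸ = 6561/390625 is still above 1/98 but 0.6⁹ = 19683/1953125 is at or below it, so n = 9.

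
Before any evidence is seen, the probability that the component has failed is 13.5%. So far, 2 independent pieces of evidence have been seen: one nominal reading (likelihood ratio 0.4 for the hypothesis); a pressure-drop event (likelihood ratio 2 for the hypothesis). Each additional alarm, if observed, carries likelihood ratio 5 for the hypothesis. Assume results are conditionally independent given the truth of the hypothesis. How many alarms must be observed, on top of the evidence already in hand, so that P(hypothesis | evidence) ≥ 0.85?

3

Prior odds = 0.135/0.865 = 27/173.
Combined Bayes factor of the evidence already in hand = 0.4 × 2 = 0.8.
Odds after that evidence = (27/173) × 0.8 = 108/865.
Target odds = 0.85/0.15 = 17/3.
Need 5ⁿ ≥ 17/3 ÷ (108/865) = 14705/324.
5² = 25 falls short of 14705/324 but 5³ = 125 reaches it, so n = 3.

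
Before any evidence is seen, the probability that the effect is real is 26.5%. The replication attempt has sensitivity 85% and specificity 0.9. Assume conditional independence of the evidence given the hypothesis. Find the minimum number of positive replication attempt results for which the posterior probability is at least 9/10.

2

Prior odds: 0.265 ÷ 0.735 = 53/147.
False-positive rate = 1 − 0.9 = 0.1; likelihood ratio of a positive = 0.85/0.1 = 8.5.
Target odds: 0.9 ÷ 0.1 = 9.
Need (53/147) × 8.5ⁿ ≥ 9, i.e. 8.5ⁿ ≥ 1323/53.
8.5¹ = 8.5 falls short of 1323/53 but 8.5² = 72.25 reaches it, so n = 2.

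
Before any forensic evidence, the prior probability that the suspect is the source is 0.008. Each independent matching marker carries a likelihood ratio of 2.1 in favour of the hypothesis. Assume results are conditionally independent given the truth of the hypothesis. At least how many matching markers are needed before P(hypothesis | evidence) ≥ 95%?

11

Prior odds: 0.008 ÷ 0.992 = 1/124.
Likelihood ratio per matching marker = 2.1.
Target odds: 0.95 ÷ 0.05 = 19.
Require 2.1ⁿ ≥ 19 ÷ (1/124) = 2356.
2.1¹⁰ ≈1667.99 falls short of 2356 but 2.1¹¹ ≈3502.78 reaches it, so n = 11.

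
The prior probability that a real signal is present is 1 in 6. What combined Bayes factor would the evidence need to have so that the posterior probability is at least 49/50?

245

Prior odds = (1/6)/(5/6) = 0.2.
Target odds = 0.98/0.02 = 49.
Required Bayes factor = 49 ÷ 0.2 = 245.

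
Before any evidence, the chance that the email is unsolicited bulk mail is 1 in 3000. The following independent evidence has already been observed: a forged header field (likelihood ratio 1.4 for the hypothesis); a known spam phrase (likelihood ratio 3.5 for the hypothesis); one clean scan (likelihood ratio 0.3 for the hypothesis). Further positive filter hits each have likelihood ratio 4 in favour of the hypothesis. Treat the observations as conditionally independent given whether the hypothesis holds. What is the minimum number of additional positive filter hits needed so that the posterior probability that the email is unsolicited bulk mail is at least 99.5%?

10

Prior odds = (1/3000)/(2999/3000) = 1/2999.
Combined Bayes factor of the evidence already in hand = 1.4 × 3.5 × 0.3 = 1.47.
Odds after that evidence = (1/2999) × 1.47 = 147/299900.
Target odds = 0.995/0.005 = 199.
Need 4ⁿ ≥ 199 ÷ (147/299900) = 59680100/147.
4⁹ = 262144 falls short of 59680100/147 but 4¹⁰ = 1048576 reaches it, so n = 10.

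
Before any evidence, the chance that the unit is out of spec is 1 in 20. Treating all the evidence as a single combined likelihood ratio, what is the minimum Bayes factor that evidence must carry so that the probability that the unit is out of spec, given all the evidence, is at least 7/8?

133

Prior odds = 0.05/0.95 = 1/19.
Target odds = 0.875/0.125 = 7.
Required Bayes factor = 7 ÷ (1/19) = 133.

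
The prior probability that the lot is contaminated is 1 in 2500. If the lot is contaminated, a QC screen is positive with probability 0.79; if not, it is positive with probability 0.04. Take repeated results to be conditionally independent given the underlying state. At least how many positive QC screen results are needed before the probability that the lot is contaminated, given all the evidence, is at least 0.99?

Prior odds: 0.0004 ÷ 0.9996 = 1/2499.
Likelihood ratio of a positive = 0.79/0.04 = 19.75.
Target odds: 0.99 ÷ 0.01 = 99.
Require 19.75ⁿ ≥ 99 ÷ (1/2499) = 247401.
19.75⁴ = 38950081/256 falls short of 247401 but 19.75⁵ ≈3.00494e+06 reaches it, so n = 5.

5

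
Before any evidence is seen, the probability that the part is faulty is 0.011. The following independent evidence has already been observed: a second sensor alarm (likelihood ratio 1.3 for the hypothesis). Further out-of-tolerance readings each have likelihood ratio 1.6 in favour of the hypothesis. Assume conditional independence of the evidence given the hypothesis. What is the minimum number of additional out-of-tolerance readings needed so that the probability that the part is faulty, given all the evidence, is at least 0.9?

Prior odds = 0.011/0.989 = 11/989.
Bayes factor of the evidence already in hand = 1.3.
Odds after that evidence = (11/989) × 1.3 = 143/9890.
Target odds = 0.9/0.1 = 9.
Need 1.6ⁿ ≥ 9 ÷ (143/9890) = 89010/143.
1.6¹³ ≈450.36 falls short of 89010/143 but 1.6¹⁴ ≈720.576 reaches it, so n = 14.

14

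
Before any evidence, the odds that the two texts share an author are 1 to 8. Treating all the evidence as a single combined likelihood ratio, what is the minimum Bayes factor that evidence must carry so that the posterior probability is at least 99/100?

Prior odds = 0.125.
Target odds = 0.99/0.01 = 99.
Required Bayes factor = 99 ÷ 0.125 = 792.

792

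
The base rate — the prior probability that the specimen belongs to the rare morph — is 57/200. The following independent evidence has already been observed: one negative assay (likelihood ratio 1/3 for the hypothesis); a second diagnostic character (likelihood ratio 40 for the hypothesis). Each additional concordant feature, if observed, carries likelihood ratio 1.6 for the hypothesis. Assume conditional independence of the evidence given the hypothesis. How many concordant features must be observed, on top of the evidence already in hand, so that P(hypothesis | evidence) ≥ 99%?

Prior odds = 0.285/0.715 = 57/143.
Combined Bayes factor of the evidence already in hand = (1/3) × 40 = 40/3.
Odds after that evidence = (57/143) × 40/3 = 760/143.
Target odds = 0.99/0.01 = 99.
Need 1.6ⁿ ≥ 99 ÷ (760/143) = 14157/760.
1.6⁶ = 262144/15625 falls short of 14157/760 but 1.6⁷ = 2097152/78125 reaches it, so n = 7.

7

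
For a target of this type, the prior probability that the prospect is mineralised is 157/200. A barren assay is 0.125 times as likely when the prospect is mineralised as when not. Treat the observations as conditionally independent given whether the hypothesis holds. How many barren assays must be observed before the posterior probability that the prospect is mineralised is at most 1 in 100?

3

Prior odds = 0.785/0.215 = 157/43.
Likelihood ratio per barren assay = 0.125.
Target posterior odds = 0.01/0.99 = 1/99.
Need (157/43) × 0.125ⁿ ≤ 1/99, i.e. 0.125ⁿ ≤ 43/15543.
0.125² = 0.015625 is still above 43/15543 but 0.125³ = 0.001953125 is at or below it, so n = 3.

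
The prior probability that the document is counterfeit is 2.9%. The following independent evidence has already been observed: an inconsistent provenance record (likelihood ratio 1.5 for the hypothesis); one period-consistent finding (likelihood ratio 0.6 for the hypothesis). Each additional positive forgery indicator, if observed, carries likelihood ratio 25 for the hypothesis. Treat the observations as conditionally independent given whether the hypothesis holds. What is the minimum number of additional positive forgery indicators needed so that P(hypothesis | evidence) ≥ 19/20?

Prior odds = 0.029/0.971 = 29/971.
Combined Bayes factor of the evidence already in hand = 1.5 × 0.6 = 0.9.
Odds after that evidence = (29/971) × 0.9 = 261/9710.
Target odds = 0.95/0.05 = 19.
Need 25ⁿ ≥ 19 ÷ (261/9710) = 184490/261.
25² = 625 falls short of 184490/261 but 25³ = 15625 reaches it, so n = 3.

3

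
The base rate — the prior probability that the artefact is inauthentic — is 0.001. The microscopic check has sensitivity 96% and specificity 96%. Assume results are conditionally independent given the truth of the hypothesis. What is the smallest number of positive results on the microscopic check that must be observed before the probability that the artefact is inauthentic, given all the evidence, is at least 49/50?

4

Prior odds = 0.001/0.999 = 1/999.
False-positive rate = 1 − 0.96 = 0.04; likelihood ratio of a positive = 0.96/0.04 = 24.
Target posterior odds = 0.98/0.02 = 49.
Require 24ⁿ ≥ 49 ÷ (1/999) = 48951.
24³ = 13824 falls short of 48951 but 24⁴ = 331776 reaches it, so n = 4.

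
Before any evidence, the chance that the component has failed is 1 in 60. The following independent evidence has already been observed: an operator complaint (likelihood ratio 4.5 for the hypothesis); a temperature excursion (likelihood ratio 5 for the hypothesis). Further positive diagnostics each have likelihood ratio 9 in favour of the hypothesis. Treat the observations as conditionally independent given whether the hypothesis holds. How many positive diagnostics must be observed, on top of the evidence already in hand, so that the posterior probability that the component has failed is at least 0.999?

Prior odds = (1/60)/(59/60) = 1/59.
Combined Bayes factor of the evidence already in hand = 4.5 × 5 = 22.5.
Odds after that evidence = (1/59) × 22.5 = 45/118.
Target odds = 0.999/0.001 = 999.
Need 9ⁿ ≥ 999 ÷ (45/118) = 2619.6.
9³ = 729 falls short of 2619.6 but 9⁴ = 6561 reaches it, so n = 4.

4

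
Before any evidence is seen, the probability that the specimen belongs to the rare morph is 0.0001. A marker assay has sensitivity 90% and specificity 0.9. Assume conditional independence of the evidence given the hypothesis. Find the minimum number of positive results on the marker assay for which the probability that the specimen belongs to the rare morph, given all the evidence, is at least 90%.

6

Prior odds: 0.0001 ÷ 0.9999 = 1/9999.
False-positive rate = 1 − 0.9 = 0.1; likelihood ratio of a positive = 0.9/0.1 = 9.
Target posterior odds = 0.9/0.1 = 9.
Require 9ⁿ ≥ 9 ÷ (1/9999) = 89991.
9⁵ = 59049 falls short of 89991 but 9⁶ = 531441 reaches it, so n = 6.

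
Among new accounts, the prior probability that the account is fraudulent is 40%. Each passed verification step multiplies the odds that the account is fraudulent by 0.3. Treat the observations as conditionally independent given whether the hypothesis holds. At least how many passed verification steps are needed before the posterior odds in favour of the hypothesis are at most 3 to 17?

2

Prior odds = 0.4/0.6 = 2/3.
Likelihood ratio per passed verification step = 0.3.
Target odds = 3/17.
Need (2/3) × 0.3ⁿ ≤ 3/17, i.e. 0.3ⁿ ≤ 9/34.
0.3¹ = 0.3 is still above 9/34 but 0.3² = 0.09 is at or below it, so n = 2.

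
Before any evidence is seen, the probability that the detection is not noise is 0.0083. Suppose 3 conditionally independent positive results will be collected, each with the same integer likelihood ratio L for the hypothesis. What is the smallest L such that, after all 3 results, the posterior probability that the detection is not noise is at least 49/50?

19

Prior odds = 0.0083/0.9917 = 83/9917.
Target odds = 0.98/0.02 = 49.
Need L³ ≥ 49 ÷ (83/9917) = 485933/83.
18³ = 5832 < 485933/83 ≤ 6859 = 19³, so L = 19.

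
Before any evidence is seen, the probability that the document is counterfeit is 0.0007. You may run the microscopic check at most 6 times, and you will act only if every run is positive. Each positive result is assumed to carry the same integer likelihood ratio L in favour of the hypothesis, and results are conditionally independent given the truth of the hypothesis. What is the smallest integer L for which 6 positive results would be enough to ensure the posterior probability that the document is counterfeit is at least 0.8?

Prior odds = 0.0007/0.9993 = 7/9993.
Target odds = 0.8/0.2 = 4.
Need L⁶ ≥ 4 ÷ (7/9993) = 39972/7.
4⁶ = 4096 < 39972/7 ≤ 15625 = 5⁶, so L = 5.

5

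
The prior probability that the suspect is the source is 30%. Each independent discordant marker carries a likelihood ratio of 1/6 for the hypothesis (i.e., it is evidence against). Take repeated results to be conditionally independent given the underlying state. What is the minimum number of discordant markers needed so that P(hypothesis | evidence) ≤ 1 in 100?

Prior odds: 0.3 ÷ 0.7 = 3/7.
Likelihood ratio per discordant marker = 1/6.
Target odds: 0.01 ÷ 0.99 = 1/99.
Require (1/6)ⁿ ≤ 1/99 ÷ (3/7) = 7/297.
(1/6)² = 1/36 is still above 7/297 but (1/6)³ = 1/216 is at or below it, so n = 3.

3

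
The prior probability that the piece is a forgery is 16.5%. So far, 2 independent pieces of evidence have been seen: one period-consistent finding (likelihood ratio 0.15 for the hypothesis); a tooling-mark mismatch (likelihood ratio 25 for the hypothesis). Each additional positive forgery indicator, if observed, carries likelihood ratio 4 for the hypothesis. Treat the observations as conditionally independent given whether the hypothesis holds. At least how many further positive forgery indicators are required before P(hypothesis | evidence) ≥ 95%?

3

Prior odds = 0.165/0.835 = 33/167.
Combined Bayes factor of the evidence already in hand = 0.15 × 25 = 3.75.
Odds after that evidence = (33/167) × 3.75 = 495/668.
Target odds = 0.95/0.05 = 19.
Need 4ⁿ ≥ 19 ÷ (495/668) = 12692/495.
4² = 16 falls short of 12692/495 but 4³ = 64 reaches it, so n = 3.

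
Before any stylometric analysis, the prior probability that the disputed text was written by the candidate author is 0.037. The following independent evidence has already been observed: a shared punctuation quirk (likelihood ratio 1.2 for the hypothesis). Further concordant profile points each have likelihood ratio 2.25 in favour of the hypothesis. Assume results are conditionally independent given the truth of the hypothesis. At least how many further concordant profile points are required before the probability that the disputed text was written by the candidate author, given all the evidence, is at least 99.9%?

Prior odds = 0.037/0.963 = 37/963.
Bayes factor of the evidence already in hand = 1.2.
Odds after that evidence = (37/963) × 1.2 = 74/1605.
Target odds = 0.999/0.001 = 999.
Need 2.25ⁿ ≥ 999 ÷ (74/1605) = 21667.5.
2.25¹² ≈16834.1 falls short of 21667.5 but 2.25¹³ ≈37876.8 reaches it, so n = 13.

13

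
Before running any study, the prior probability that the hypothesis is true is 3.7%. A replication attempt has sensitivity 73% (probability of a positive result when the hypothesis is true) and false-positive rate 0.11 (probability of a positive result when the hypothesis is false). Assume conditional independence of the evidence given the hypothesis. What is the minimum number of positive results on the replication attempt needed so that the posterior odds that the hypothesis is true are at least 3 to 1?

3

Prior odds = 0.037/0.963 = 37/963.
Likelihood ratio of a positive result = 0.73/0.11 = 73/11.
Target odds = 3.
Require (73/11)ⁿ ≥ 3 ÷ (37/963) = 2889/37.
(73/11)² = 5329/121 falls short of 2889/37 but (73/11)³ = 389017/1331 reaches it, so n = 3.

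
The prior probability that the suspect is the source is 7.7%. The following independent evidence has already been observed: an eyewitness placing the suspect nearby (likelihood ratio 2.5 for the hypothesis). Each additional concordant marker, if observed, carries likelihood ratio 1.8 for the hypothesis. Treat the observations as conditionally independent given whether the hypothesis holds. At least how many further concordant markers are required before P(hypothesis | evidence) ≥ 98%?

10

Prior odds = 0.077/0.923 = 77/923.
Bayes factor of the evidence already in hand = 2.5.
Odds after that evidence = (77/923) × 2.5 = 385/1846.
Target odds = 0.98/0.02 = 49.
Need 1.8ⁿ ≥ 49 ÷ (385/1846) = 12922/55.
1.8⁹ = 387420489/1953125 falls short of 12922/55 but 1.8¹⁰ ≈357.047 reaches it, so n = 10.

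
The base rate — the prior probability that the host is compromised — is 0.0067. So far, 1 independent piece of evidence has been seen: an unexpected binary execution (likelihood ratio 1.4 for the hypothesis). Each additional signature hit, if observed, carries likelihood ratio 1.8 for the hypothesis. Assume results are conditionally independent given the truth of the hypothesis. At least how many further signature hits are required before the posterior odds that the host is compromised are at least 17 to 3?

11

Prior odds = 0.0067/0.9933 = 67/9933.
Bayes factor of the evidence already in hand = 1.4.
Odds after that evidence = (67/9933) × 1.4 = 67/7095.
Target odds = 17/3.
Need 1.8ⁿ ≥ 17/3 ÷ (67/7095) = 40205/67.
1.8¹⁰ ≈357.047 falls short of 40205/67 but 1.8¹¹ ≈642.684 reaches it, so n = 11.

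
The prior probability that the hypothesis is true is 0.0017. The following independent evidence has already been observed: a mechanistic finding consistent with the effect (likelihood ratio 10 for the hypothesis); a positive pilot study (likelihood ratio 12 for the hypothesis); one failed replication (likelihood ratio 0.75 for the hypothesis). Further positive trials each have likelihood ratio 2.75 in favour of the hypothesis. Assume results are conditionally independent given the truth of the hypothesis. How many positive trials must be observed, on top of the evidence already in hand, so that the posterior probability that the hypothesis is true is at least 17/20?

Prior odds = 0.0017/0.9983 = 17/9983.
Combined Bayes factor of the evidence already in hand = 10 × 12 × 0.75 = 90.
Odds after that evidence = (17/9983) × 90 = 1530/9983.
Target odds = 0.85/0.15 = 17/3.
Need 2.75ⁿ ≥ 17/3 ÷ (1530/9983) = 9983/270.
2.75³ = 20.796875 falls short of 9983/270 but 2.75⁴ = 57.19140625 reaches it, so n = 4.

4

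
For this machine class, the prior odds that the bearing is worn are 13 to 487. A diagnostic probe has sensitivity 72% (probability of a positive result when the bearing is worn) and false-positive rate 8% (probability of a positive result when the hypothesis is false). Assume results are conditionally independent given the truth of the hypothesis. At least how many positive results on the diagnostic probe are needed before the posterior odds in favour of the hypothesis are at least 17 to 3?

3

Prior odds = 13/487.
Likelihood ratio of a positive result = 0.72/0.08 = 9.
Target odds = 17/3.
Need (13/487) × 9ⁿ ≥ 17/3, i.e. 9ⁿ ≥ 8279/39.
9² = 81 falls short of 8279/39 but 9³ = 729 reaches it, so n = 3.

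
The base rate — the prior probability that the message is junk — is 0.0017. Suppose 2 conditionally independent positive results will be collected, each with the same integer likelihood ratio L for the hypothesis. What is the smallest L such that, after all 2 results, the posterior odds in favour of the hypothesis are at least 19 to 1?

106

Prior odds = 0.0017/0.9983 = 17/9983.
Target odds = 19.
Need L² ≥ 19 ÷ (17/9983) = 189677/17.
105² = 11025 < 189677/17 ≤ 11236 = 106², so L = 106.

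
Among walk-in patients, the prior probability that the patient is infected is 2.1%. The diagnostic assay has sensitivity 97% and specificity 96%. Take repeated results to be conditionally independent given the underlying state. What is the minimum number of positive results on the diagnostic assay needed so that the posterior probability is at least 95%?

Prior odds = 0.021/0.979 = 21/979.
False-positive rate = 1 − 0.96 = 0.04; likelihood ratio of a positive = 0.97/0.04 = 24.25.
Target odds: 0.95 ÷ 0.05 = 19.
Need (21/979) × 24.25ⁿ ≥ 19, i.e. 24.25ⁿ ≥ 18601/21.
24.25² = 588.0625 falls short of 18601/21 but 24.25³ = 912673/64 reaches it, so n = 3.

3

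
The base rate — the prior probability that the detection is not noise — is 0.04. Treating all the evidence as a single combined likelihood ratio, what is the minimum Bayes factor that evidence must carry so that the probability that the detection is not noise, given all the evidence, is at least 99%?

2376

Prior odds = 0.04/0.96 = 1/24.
Target odds = 0.99/0.01 = 99.
Required Bayes factor = 99 ÷ (1/24) = 2376.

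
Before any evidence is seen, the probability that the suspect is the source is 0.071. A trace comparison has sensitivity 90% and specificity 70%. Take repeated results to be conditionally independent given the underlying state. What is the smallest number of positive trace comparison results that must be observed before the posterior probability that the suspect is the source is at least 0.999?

Prior odds: 0.071 ÷ 0.929 = 71/929.
False-positive rate = 1 − 0.7 = 0.3; likelihood ratio of a positive = 0.9/0.3 = 3.
Target posterior odds = 0.999/0.001 = 999.
Need (71/929) × 3ⁿ ≥ 999, i.e. 3ⁿ ≥ 928071/71.
3⁸ = 6561 falls short of 928071/71 but 3⁹ = 19683 reaches it, so n = 9.

9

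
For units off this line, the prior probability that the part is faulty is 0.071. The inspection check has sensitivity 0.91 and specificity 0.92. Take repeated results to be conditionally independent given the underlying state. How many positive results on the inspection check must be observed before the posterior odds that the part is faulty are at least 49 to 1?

3

Prior odds = 0.071/0.929 = 71/929.
False-positive rate = 1 − 0.92 = 0.08; likelihood ratio of a positive = 0.91/0.08 = 11.375.
Target odds = 49.
Require 11.375ⁿ ≥ 49 ÷ (71/929) = 45521/71.
11.375² = 129.390625 falls short of 45521/71 but 11.375³ = 753571/512 reaches it, so n = 3.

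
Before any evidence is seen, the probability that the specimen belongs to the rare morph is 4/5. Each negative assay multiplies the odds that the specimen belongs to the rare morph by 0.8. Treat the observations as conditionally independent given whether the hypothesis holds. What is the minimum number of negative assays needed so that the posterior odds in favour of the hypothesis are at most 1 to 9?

17

Prior odds = 0.8/0.2 = 4.
Likelihood ratio per negative assay = 0.8.
Target odds = 1/9.
Need 4 × 0.8ⁿ ≤ 1/9, i.e. 0.8ⁿ ≤ 1/36.
0.8¹⁶ ≈0.0281475 is still above 1/36 but 0.8¹⁷ ≈0.022518 is at or below it, so n = 17.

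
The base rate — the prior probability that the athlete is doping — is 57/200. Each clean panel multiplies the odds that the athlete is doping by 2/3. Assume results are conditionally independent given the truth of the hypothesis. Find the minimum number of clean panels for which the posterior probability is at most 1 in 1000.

Prior odds = 0.285/0.715 = 57/143.
Likelihood ratio per clean panel = 2/3.
Target posterior odds = 0.001/0.999 = 1/999.
Require (2/3)ⁿ ≤ 1/999 ÷ (57/143) = 143/56943.
(2/3)¹⁴ = 16384/4782969 is still above 143/56943 but (2/3)¹⁵ = 32768/14348907 is at or below it, so n = 15.

15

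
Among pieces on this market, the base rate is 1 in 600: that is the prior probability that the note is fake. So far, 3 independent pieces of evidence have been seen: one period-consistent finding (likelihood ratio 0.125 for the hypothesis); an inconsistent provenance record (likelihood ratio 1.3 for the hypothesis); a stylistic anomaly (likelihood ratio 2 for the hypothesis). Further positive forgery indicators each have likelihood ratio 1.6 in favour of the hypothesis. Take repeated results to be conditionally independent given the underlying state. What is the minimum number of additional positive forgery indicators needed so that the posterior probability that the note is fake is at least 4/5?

19

Prior odds = (1/600)/(599/600) = 1/599.
Combined Bayes factor of the evidence already in hand = 0.125 × 1.3 × 2 = 0.325.
Odds after that evidence = (1/599) × 0.325 = 13/23960.
Target odds = 0.8/0.2 = 4.
Need 1.6ⁿ ≥ 4 ÷ (13/23960) = 95840/13.
1.6¹⁸ ≈4722.37 falls short of 95840/13 but 1.6¹⁹ ≈7555.79 reaches it, so n = 19.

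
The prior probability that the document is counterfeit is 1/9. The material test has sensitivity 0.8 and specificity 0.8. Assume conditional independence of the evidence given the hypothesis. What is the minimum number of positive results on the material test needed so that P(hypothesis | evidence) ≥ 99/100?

5

Prior odds: (1/9) ÷ (8/9) = 0.125.
False-positive rate = 1 − 0.8 = 0.2; likelihood ratio of a positive = 0.8/0.2 = 4.
Target posterior odds = 0.99/0.01 = 99.
Need 0.125 × 4ⁿ ≥ 99, i.e. 4ⁿ ≥ 792.
4⁴ = 256 falls short of 792 but 4⁵ = 1024 reaches it, so n = 5.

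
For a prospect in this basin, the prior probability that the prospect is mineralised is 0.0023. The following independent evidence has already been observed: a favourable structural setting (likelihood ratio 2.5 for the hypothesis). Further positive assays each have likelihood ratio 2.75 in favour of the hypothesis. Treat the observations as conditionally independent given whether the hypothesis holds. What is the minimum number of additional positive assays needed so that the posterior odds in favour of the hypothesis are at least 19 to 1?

Prior odds = 0.0023/0.9977 = 23/9977.
Bayes factor of the evidence already in hand = 2.5.
Odds after that evidence = (23/9977) × 2.5 = 115/19954.
Target odds = 19.
Need 2.75ⁿ ≥ 19 ÷ (115/19954) = 379126/115.
2.75⁸ = 214358881/65536 falls short of 379126/115 but 2.75⁹ ≈8994.86 reaches it, so n = 9.

9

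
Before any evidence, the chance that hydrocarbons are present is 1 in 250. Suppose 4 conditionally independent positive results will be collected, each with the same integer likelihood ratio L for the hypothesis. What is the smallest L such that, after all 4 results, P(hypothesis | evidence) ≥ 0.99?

Prior odds = 0.004/0.996 = 1/249.
Target odds = 0.99/0.01 = 99.
Need L⁴ ≥ 99 ÷ (1/249) = 24651.
12⁴ = 20736 < 24651 ≤ 28561 = 13⁴, so L = 13.

13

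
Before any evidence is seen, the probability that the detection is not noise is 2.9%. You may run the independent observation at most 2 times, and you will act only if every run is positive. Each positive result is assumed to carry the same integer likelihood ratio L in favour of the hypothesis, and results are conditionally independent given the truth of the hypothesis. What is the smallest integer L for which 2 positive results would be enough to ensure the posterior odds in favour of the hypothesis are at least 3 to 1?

Prior odds = 0.029/0.971 = 29/971.
Target odds = 3.
Need L² ≥ 3 ÷ (29/971) = 2913/29.
10² = 100 < 2913/29 ≤ 121 = 11², so L = 11.

11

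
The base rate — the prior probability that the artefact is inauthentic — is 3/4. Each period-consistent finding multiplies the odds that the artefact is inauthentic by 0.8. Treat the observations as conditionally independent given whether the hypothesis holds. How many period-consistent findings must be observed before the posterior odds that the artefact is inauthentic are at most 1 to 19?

19

Prior odds = 0.75/0.25 = 3.
Likelihood ratio per period-consistent finding = 0.8.
Target odds = 1/19.
Require 0.8ⁿ ≤ 1/19 ÷ 3 = 1/57.
0.8¹⁸ ≈0.0180144 is still above 1/57 but 0.8¹⁹ ≈0.0144115 is at or below it, so n = 19.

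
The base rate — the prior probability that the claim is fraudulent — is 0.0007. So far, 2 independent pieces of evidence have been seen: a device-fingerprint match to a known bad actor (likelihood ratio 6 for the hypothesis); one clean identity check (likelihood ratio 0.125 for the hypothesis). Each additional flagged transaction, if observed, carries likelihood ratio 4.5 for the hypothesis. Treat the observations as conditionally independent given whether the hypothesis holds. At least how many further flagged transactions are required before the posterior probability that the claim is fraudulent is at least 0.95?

Prior odds = 0.0007/0.9993 = 7/9993.
Combined Bayes factor of the evidence already in hand = 6 × 0.125 = 0.75.
Odds after that evidence = (7/9993) × 0.75 = 7/13324.
Target odds = 0.95/0.05 = 19.
Need 4.5ⁿ ≥ 19 ÷ (7/13324) = 253156/7.
4.5⁶ = 8303.765625 falls short of 253156/7 but 4.5⁷ = 4782969/128 reaches it, so n = 7.

7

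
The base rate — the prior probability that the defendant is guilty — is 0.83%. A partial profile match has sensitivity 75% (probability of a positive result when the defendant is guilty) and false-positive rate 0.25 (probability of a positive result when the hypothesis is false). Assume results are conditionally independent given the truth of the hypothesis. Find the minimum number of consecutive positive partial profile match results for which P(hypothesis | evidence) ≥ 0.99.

Prior odds: 0.0083 ÷ 0.9917 = 83/9917.
Likelihood ratio of a positive result = 0.75/0.25 = 3.
Target odds: 0.99 ÷ 0.01 = 99.
Require 3ⁿ ≥ 99 ÷ (83/9917) = 981783/83.
3⁸ = 6561 falls short of 981783/83 but 3⁹ = 19683 reaches it, so n = 9.

9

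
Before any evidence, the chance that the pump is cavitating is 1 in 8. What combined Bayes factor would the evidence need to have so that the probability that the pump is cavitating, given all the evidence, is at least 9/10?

Prior odds = 0.125/0.875 = 1/7.
Target odds = 0.9/0.1 = 9.
Required Bayes factor = 9 ÷ (1/7) = 63.

63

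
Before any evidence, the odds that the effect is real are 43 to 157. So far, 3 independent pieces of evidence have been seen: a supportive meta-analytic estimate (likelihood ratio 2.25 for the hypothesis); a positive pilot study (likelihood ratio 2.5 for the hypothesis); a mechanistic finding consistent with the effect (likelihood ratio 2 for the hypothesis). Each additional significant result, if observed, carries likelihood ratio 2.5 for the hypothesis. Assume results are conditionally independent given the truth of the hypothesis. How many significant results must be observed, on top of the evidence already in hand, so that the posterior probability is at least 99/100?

4

Prior odds = 43/157.
Combined Bayes factor of the evidence already in hand = 2.25 × 2.5 × 2 = 11.25.
Odds after that evidence = (43/157) × 11.25 = 1935/628.
Target odds = 0.99/0.01 = 99.
Need 2.5ⁿ ≥ 99 ÷ (1935/628) = 6908/215.
2.5³ = 15.625 falls short of 6908/215 but 2.5⁴ = 39.0625 reaches it, so n = 4.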